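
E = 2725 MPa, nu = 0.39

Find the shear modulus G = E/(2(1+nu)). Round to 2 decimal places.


G = 2725 / (2 * 1.39)
= 980.22 MPa

980.22


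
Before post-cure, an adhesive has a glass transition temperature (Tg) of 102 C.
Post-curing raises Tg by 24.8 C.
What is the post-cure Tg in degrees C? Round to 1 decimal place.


Tg_post = Tg_base + delta_Tg
= 102 + 24.8
= 126.8 C

126.8


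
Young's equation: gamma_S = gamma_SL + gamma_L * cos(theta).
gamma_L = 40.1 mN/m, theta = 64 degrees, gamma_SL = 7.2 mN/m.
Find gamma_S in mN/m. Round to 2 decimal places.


cos(64 deg) = 0.438371
gamma_S = 7.2 + 40.1 * 0.438371
= 24.78 mN/m

24.78


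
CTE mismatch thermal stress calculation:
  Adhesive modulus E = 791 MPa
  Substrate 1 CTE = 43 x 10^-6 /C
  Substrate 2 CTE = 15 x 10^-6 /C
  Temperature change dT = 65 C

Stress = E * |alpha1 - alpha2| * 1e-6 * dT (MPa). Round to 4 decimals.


delta_alpha = |43 - 15| = 28 x 10^-6/C
Stress = 791 * 28e-6 * 65
= 1.4396 MPa

1.4396


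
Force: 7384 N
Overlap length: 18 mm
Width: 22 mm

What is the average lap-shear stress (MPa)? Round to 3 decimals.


Average shear stress = F / (overlap * width)
= 7384 / (18 * 22)
= 18.646 MPa

18.646


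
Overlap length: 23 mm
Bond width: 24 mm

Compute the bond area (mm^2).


Bond area = 23 * 24 = 552 mm^2

552


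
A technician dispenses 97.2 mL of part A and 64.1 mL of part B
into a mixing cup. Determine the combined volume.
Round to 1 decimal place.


Combined volume = 97.2 + 64.1
= 161.3 mL

161.3


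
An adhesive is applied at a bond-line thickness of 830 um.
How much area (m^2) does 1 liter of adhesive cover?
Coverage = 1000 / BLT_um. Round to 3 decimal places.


Coverage = 1000 / 830 = 1.205 m^2

1.205


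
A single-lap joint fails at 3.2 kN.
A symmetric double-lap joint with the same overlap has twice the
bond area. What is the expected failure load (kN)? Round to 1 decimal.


Double-lap load = 2 * 3.2 = 6.4 kN

6.4


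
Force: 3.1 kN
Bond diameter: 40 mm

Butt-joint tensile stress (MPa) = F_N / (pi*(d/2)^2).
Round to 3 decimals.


F_N = 3.1 * 1000 = 3100.0 N
A = pi*(20.0)^2 = 1256.6371 mm^2
stress = 3100.0 / 1256.6371 = 2.467 MPa

2.467


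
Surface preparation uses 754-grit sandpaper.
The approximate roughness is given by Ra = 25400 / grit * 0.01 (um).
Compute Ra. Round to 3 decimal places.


Ra = 25400 / 754 * 0.01
= 254 / 754
= 0.337 um

0.337


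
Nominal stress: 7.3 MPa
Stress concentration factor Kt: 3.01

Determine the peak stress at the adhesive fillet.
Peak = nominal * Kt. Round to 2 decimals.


Peak stress = 7.3 * 3.01
= 21.97 MPa

21.97


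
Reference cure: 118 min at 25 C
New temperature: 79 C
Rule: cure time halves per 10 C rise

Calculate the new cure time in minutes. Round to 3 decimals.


factor = 2^((79-25)/10) = 42.2243
t_new = 118 / 42.2243 = 2.795 min

2.795


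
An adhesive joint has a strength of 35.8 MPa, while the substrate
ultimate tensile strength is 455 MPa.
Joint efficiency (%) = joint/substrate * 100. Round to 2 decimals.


Efficiency = 35.8 / 455 * 100
= 7.87%

7.87


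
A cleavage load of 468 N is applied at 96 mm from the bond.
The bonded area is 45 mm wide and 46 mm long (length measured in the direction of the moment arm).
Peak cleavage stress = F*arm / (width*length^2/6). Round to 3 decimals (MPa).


Moment = 468 * 96 = 44928 N*mm
Section modulus = 45 * 2116 / 6 = 95220 / 6 mm^3
Stress = 44928 / (95220 / 6) = 269568 / 95220
= 2.831 MPa

2.831


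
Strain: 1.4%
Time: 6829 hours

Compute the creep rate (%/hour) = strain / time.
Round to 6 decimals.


Creep rate = 1.4 / 6829
= 0.000205 %/h

0.000205


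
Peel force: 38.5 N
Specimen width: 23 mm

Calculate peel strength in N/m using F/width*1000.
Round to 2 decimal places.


Peel strength = 38.5 / 23 * 1000 = 1673.91 N/m

1673.91


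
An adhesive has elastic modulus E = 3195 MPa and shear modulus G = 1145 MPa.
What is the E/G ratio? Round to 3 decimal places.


E/G = 3195 / 1145 = 2.790

2.790


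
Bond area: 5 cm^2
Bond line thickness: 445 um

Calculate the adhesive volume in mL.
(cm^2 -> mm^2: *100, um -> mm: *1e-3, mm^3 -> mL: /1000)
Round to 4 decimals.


V = 5*100 * 445*1e-3 / 1000
= 0.2225 mL

0.2225


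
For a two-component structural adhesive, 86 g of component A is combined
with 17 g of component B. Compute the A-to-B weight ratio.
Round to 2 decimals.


Weight ratio A:B = 86 / 17
= 5.06

5.06


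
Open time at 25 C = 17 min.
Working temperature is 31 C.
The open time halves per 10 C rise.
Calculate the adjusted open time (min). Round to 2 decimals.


factor = 2^((31 - 25) / 10) = 1.5157
ot = 17 / 1.5157 = 11.22 min

11.22


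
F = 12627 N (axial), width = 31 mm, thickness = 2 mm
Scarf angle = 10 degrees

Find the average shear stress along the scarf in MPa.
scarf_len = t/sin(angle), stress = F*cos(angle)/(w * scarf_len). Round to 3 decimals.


scarf_len = 2/sin(10 deg) = 11.5175
cos(10 deg) = 0.984808
stress = 12627*0.984808/(31*11.5175) = 34.828 MPa

34.828


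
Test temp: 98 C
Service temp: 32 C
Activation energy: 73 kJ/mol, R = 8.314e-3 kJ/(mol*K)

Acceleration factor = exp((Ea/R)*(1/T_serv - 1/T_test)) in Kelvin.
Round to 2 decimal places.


AF = exp((73/0.008314)*(1/305.15 - 1/371.15))
= 166.79

166.79


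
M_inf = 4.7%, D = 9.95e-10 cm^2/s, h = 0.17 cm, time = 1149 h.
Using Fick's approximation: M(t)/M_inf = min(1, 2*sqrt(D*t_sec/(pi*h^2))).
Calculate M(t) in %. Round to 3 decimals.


t = 4136400 s
ratio = min(1, 2*sqrt(9.95e-10*4136400/(pi*0.0289)))
= 0.425823
M(t) = 4.7 * 0.425823 = 2.001%

2.001


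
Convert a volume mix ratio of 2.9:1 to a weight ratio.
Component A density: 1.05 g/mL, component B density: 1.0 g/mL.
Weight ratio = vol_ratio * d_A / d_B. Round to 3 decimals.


= 2.9 * 1.05 / 1.0 = 3.045

3.045


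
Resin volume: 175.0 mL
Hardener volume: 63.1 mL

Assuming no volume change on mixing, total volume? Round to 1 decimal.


V_total = 175.0 + 63.1 = 238.1 mL

238.1


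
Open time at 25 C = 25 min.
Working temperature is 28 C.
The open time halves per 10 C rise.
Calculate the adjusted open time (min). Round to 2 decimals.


factor = 2^((28 - 25) / 10) = 1.2311
ot = 25 / 1.2311 = 20.31 min

20.31


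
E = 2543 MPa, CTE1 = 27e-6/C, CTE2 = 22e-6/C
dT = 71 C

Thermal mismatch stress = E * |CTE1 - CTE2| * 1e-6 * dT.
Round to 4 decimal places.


= 2543 * 5e-6 * 71
= 0.9028 MPa

0.9028


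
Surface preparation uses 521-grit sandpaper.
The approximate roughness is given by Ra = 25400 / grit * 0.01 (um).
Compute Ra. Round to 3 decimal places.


Ra = 25400 / 521 * 0.01
= 254 / 521
= 0.488 um

0.488


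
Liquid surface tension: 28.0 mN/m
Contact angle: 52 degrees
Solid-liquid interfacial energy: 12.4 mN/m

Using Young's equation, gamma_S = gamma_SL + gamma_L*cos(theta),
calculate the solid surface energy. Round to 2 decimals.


gamma_S = 12.4 + 28.0 * cos(52)
= 29.64 mN/m

29.64


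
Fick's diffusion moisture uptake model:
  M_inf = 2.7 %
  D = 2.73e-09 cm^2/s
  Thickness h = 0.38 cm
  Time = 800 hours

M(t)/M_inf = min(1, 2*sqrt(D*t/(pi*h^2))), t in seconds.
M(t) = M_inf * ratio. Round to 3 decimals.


t_sec = 800 * 3600 = 2880000
ratio = 2*sqrt(2.73e-09*2880000/(pi*0.38^2))
= min(1, 0.263299)
= 0.263299
M(t) = 2.7 * 0.263299 = 0.711 %

0.711


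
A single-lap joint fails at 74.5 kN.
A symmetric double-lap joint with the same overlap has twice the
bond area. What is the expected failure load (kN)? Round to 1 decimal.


Double-lap load = 2 * 74.5 = 149.0 kN

149.0


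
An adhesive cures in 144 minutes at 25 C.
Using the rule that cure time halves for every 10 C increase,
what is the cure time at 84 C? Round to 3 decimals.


Factor = 2^((84 - 25) / 10) = 59.7141
Cure time = 144 / 59.7141
= 2.411 minutes

2.411


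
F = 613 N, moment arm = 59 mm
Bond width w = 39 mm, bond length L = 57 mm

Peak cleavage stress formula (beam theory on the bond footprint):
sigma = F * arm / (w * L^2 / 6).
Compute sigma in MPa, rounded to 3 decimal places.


sigma = (613 * 59) / (39 * 3249 / 6)
= 36167 * 6 / 126711
= 217002 / 126711
= 1.713 MPa

1.713


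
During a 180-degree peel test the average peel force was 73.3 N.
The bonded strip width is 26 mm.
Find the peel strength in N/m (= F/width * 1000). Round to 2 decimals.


Peel strength = F/width * 1000
= 73.3 / 26 * 1000
= 2819.23 N/m

2819.23


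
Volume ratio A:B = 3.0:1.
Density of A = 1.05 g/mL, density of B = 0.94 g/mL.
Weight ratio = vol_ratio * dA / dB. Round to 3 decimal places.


Wt ratio = 3.0 * 1.05 / 0.94
= 3.351

3.351


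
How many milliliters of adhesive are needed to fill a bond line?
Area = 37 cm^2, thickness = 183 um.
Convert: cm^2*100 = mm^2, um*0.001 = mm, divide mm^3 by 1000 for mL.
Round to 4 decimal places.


= (37 * 100) * (183 * 0.001) / 1000
= 0.6771 mL

0.6771


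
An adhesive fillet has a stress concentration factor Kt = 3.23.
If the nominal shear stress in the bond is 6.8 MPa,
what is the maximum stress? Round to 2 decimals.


Max stress = 6.8 * 3.23 = 21.96 MPa

21.96


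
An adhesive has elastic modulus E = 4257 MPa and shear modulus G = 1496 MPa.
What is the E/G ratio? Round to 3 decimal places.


E/G = 4257 / 1496 = 2.846

2.846


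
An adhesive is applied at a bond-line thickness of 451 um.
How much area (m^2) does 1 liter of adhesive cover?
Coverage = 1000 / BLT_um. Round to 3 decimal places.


Coverage = 1000 / 451 = 2.217 m^2

2.217


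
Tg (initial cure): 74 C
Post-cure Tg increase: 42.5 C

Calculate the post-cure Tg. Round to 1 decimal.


Post-cure Tg = 74 + 42.5 = 116.5 C

116.5


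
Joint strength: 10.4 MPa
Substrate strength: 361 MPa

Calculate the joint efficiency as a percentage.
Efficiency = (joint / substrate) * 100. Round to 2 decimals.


Efficiency = (10.4 / 361) * 100 = 2.88%

2.88


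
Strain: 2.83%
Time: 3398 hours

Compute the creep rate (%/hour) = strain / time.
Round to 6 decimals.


Creep rate = 2.83 / 3398
= 0.000833 %/h

0.000833


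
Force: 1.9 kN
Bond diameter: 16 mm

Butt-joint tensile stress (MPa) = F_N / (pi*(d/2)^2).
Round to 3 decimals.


F_N = 1.9 * 1000 = 1900.0 N
A = pi*(8.0)^2 = 201.0619 mm^2
stress = 1900.0 / 201.0619 = 9.450 MPa

9.450


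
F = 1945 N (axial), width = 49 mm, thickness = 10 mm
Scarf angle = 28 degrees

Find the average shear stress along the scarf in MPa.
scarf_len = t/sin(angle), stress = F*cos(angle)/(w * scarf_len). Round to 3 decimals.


scarf_len = 10/sin(28 deg) = 21.3005
cos(28 deg) = 0.882948
stress = 1945*0.882948/(49*21.3005) = 1.645 MPa

1.645


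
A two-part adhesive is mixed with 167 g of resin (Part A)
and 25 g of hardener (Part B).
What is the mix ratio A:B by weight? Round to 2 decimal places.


Mix ratio = mass_A / mass_B
= 167 / 25
= 6.68

6.68


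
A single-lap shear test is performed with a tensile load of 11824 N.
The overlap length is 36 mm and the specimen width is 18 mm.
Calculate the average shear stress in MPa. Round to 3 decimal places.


Shear stress = F / (overlap * width)
= 11824 / (36 * 18)
= 11824 / 648
= 18.247 MPa

18.247


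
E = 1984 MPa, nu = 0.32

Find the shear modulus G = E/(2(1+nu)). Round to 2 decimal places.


G = 1984 / (2 * 1.32)
= 751.52 MPa

751.52


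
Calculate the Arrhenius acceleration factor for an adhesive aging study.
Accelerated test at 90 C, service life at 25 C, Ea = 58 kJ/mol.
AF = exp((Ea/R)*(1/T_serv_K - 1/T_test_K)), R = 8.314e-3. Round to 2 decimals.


T_test = 363.15 K, T_serv = 298.15 K
Ea/R = 58 / 0.008314 = 6976.18
AF = exp(6976.18 * (1/298.15 - 1/363.15))
= 65.89

65.89


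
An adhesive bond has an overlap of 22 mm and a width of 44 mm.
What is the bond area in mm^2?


Bond area = overlap * width
= 22 * 44
= 968 mm^2

968


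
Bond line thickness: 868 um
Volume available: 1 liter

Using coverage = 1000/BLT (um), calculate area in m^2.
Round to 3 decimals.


1 L = 1e6 mm^3, thickness = 868 um = 0.868 mm
Area = 1e6 / 0.868 mm^2 = (1e6 / 0.868) / 1e6 m^2 = 1000 / 868 m^2
= 1.152 m^2

1.152


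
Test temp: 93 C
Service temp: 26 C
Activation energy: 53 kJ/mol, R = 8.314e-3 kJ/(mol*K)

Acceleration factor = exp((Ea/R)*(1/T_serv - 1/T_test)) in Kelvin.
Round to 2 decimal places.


AF = exp((53/0.008314)*(1/299.15 - 1/366.15))
= 49.37

49.37


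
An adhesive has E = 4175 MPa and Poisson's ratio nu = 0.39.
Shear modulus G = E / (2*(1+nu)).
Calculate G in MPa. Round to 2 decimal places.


G = 4175 / (2*(1+0.39))
= 4175 / 2.78
= 1501.80 MPa

1501.80


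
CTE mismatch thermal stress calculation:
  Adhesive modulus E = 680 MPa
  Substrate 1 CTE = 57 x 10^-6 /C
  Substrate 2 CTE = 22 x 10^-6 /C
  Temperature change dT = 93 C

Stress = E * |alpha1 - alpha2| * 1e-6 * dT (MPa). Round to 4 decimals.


delta_alpha = |57 - 22| = 35 x 10^-6/C
Stress = 680 * 35e-6 * 93
= 2.2134 MPa

2.2134


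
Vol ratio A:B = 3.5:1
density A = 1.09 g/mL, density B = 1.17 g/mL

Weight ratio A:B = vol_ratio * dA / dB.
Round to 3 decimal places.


Weight ratio = 3.5 * 1.09 / 1.17
= 3.261

3.261


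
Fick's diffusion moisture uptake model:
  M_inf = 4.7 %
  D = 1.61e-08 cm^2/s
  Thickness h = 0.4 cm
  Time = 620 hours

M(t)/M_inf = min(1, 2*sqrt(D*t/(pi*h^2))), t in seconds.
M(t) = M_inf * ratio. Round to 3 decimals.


t_sec = 620 * 3600 = 2232000
ratio = 2*sqrt(1.61e-08*2232000/(pi*0.4^2))
= min(1, 0.534755)
= 0.534755
M(t) = 4.7 * 0.534755 = 2.513 %

2.513


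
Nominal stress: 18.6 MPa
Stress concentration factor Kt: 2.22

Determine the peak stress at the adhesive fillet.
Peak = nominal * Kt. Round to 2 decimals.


Peak stress = 18.6 * 2.22
= 41.29 MPa

41.29


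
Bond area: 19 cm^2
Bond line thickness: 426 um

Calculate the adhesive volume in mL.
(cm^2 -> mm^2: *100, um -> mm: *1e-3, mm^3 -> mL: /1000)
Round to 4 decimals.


V = 19*100 * 426*1e-3 / 1000
= 0.8094 mL

0.8094


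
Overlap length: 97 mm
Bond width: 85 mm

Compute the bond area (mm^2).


Bond area = 97 * 85 = 8245 mm^2

8245


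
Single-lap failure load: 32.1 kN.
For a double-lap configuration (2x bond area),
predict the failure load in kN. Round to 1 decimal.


Failure load = 32.1 * 2 = 64.2 kN

64.2


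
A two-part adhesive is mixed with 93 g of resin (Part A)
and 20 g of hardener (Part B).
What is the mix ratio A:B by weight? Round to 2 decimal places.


Mix ratio = mass_A / mass_B
= 93 / 20
= 4.65

4.65


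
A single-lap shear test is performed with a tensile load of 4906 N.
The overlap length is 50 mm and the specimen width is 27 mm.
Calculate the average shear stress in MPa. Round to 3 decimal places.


Shear stress = F / (overlap * width)
= 4906 / (50 * 27)
= 4906 / 1350
= 3.634 MPa

3.634


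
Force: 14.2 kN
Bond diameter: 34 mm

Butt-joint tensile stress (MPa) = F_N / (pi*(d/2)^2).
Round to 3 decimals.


F_N = 14.2 * 1000 = 14200.0 N
A = pi*(17.0)^2 = 907.9203 mm^2
stress = 14200.0 / 907.9203 = 15.640 MPa

15.640


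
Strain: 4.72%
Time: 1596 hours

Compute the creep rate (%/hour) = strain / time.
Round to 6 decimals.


Creep rate = 4.72 / 1596
= 0.002957 %/h

0.002957


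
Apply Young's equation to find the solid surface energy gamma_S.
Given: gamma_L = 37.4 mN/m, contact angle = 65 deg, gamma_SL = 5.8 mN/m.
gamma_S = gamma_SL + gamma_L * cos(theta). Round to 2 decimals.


theta_rad = 65 * pi/180 = 1.134464
gamma_S = 5.8 + 37.4 * cos(1.134464)
= 21.61 mN/m

21.61


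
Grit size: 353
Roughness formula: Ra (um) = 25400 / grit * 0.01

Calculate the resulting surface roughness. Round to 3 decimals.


Ra = 25400 / 353 * 0.01
= 0.720 um

0.720


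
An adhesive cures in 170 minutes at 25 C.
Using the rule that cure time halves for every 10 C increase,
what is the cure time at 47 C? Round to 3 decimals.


Factor = 2^((47 - 25) / 10) = 4.5948
Cure time = 170 / 4.5948
= 36.998 minutes

36.998


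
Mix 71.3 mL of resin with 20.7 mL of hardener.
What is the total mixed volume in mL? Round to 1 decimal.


Total = 71.3 + 20.7 = 92.0 mL

92.0


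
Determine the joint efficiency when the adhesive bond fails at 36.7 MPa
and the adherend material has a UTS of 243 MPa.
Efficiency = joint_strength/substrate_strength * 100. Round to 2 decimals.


Joint efficiency = 36.7 / 243 * 100
= 15.10%

15.10


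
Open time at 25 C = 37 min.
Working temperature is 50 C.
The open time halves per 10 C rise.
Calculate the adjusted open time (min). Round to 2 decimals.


factor = 2^((50 - 25) / 10) = 5.6569
ot = 37 / 5.6569 = 6.54 min

6.54


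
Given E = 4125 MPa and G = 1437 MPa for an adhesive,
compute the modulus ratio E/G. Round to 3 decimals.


E/G ratio = 4125 / 1437 = 2.871

2.871


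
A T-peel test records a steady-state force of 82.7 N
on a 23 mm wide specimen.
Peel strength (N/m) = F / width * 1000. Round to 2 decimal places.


Peel strength = 82.7 / 23 * 1000
= 3595.65 N/m

3595.65


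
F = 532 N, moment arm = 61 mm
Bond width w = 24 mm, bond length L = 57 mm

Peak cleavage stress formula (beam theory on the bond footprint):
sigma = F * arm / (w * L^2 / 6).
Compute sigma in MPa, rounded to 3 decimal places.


sigma = (532 * 61) / (24 * 3249 / 6)
= 32452 * 6 / 77976
= 194712 / 77976
= 2.497 MPa

2.497


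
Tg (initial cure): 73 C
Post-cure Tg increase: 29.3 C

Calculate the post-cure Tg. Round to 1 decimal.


Post-cure Tg = 73 + 29.3 = 102.3 C

102.3


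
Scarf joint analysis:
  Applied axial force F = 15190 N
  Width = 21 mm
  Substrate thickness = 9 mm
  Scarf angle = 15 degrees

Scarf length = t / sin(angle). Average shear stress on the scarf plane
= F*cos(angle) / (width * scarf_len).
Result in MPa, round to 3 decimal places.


Scarf length = 9 / sin(15 deg) = 34.7733 mm
cos(15 deg) = 0.965926
Shear = 15190 * 0.965926 / (21 * 34.7733)
= 20.093 MPa

20.093


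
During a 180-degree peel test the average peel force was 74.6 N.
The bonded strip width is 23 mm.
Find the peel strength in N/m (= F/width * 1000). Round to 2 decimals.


Peel strength = F/width * 1000
= 74.6 / 23 * 1000
= 3243.48 N/m

3243.48


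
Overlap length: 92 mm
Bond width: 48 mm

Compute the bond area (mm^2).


Bond area = 92 * 48 = 4416 mm^2

4416


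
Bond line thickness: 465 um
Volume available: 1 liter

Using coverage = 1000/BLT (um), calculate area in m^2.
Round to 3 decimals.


1 L = 1e6 mm^3, thickness = 465 um = 0.465 mm
Area = 1e6 / 0.465 mm^2 = (1e6 / 0.465) / 1e6 m^2 = 1000 / 465 m^2
= 2.151 m^2

2.151


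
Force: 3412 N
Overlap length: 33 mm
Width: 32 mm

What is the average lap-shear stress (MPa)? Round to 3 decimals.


Average shear stress = F / (overlap * width)
= 3412 / (33 * 32)
= 3.231 MPa

3.231


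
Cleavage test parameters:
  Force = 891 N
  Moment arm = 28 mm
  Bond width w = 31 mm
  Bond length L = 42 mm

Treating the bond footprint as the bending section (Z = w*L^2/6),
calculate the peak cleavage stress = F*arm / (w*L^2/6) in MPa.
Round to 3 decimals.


M = 891 * 28 = 24948 N*mm
Z = 31 * 42^2 / 6 = 54684 / 6 mm^3
sigma = M / Z = 6 * 24948 / 54684 = 149688 / 54684
= 2.737 MPa

2.737


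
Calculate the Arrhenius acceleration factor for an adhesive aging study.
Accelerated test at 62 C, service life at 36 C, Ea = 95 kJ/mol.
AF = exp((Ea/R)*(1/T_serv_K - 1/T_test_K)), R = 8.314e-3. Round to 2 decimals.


T_test = 335.15 K, T_serv = 309.15 K
Ea/R = 95 / 0.008314 = 11426.51
AF = exp(11426.51 * (1/309.15 - 1/335.15))
= 17.59

17.59


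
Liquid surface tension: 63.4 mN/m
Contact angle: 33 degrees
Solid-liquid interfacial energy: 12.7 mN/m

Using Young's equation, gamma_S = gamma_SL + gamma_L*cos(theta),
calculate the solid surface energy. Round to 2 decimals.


gamma_S = 12.7 + 63.4 * cos(33)
= 65.87 mN/m

65.87


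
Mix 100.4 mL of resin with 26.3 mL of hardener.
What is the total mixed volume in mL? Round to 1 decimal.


Total = 100.4 + 26.3 = 126.7 mL

126.7


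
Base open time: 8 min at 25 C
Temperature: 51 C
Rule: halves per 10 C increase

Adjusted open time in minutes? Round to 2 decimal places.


Acceleration = 2^((51-25)/10) = 6.0629
Open time = 8 / 6.0629 = 1.32 min

1.32


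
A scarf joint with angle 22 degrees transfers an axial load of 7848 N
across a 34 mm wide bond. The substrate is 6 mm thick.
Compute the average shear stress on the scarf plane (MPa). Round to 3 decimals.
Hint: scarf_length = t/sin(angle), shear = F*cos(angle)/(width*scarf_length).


scarf_length = 6 / sin(22 deg) = 16.0168 mm
cos(22 deg) = 0.927184
shear stress = 7848 * 0.927184 / (34 * 16.0168)
= 13.362 MPa

13.362


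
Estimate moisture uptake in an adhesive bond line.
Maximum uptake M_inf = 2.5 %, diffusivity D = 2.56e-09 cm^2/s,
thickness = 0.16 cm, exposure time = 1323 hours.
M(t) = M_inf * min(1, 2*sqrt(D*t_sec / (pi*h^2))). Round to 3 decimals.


Convert time: 1323 h = 4762800 s
ratio = min(1, 2*sqrt(2.56e-09*4762800/(pi*0.16^2)))
= 0.778729
M(t) = 2.5 * 0.778729 = 1.947%

1.947


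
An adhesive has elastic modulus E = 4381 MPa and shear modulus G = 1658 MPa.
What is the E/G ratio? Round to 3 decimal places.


E/G = 4381 / 1658 = 2.642

2.642


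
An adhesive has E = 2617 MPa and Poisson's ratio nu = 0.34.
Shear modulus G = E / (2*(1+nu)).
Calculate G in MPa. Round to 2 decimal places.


G = 2617 / (2*(1+0.34))
= 2617 / 2.68
= 976.49 MPa

976.49


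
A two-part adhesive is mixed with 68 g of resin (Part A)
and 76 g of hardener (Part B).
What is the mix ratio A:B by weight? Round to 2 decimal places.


Mix ratio = mass_A / mass_B
= 68 / 76
= 0.89

0.89


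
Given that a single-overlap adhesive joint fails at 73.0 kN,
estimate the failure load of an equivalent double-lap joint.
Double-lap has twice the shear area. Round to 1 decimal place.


Double-lap factor = 2
Expected load = 73.0 * 2 = 146.0 kN

146.0


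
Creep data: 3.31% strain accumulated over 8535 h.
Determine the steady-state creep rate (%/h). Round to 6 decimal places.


Rate = 3.31 / 8535 = 0.000388 %/h

0.000388


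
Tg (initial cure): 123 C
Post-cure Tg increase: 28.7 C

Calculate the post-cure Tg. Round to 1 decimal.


Post-cure Tg = 123 + 28.7 = 151.7 C

151.7


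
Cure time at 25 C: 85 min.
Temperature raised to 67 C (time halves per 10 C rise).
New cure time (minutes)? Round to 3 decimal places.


Acceleration factor = 2^(42/10) = 18.3792
New time = 85 / 18.3792 = 4.625 min

4.625


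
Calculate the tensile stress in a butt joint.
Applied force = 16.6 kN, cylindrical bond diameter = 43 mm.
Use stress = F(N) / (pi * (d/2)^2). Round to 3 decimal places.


A = pi * 21.5^2 = 1452.2012 mm^2
sigma = 16600.0 / 1452.2012 = 11.431 MPa

11.431


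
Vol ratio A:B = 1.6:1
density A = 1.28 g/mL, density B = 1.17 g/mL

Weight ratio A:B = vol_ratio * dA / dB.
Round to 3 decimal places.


Weight ratio = 1.6 * 1.28 / 1.17
= 1.750

1.750


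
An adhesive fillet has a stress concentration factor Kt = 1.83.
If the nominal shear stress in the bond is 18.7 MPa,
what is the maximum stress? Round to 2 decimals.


Max stress = 18.7 * 1.83 = 34.22 MPa

34.22


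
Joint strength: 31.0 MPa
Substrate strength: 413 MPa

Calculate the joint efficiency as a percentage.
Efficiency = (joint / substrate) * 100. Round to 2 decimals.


Efficiency = (31.0 / 413) * 100 = 7.51%

7.51


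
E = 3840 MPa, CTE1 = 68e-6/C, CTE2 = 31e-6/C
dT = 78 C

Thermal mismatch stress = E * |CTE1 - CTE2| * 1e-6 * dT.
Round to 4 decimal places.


= 3840 * 37e-6 * 78
= 11.0822 MPa

11.0822


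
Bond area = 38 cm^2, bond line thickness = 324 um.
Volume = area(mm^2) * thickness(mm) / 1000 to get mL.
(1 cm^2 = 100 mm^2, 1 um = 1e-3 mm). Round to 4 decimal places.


area_mm2 = 38 * 100 = 3800
blt_mm = 324 * 1e-3 = 0.324
vol_mm3 = 3800 * 0.324 = 1231.2
vol_mL = 1231.2 / 1000 = 1.2312 mL

1.2312


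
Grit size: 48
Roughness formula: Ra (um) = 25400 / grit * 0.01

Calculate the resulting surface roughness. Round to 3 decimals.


Ra = 25400 / 48 * 0.01
= 5.292 um

5.292


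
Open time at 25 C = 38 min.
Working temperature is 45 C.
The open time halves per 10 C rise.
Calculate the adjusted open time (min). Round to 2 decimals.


factor = 2^((45 - 25) / 10) = 4.0000
ot = 38 / 4.0000 = 9.50 min

9.50


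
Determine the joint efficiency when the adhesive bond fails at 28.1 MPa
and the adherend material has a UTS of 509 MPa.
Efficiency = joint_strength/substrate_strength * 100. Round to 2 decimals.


Joint efficiency = 28.1 / 509 * 100
= 5.52%

5.52


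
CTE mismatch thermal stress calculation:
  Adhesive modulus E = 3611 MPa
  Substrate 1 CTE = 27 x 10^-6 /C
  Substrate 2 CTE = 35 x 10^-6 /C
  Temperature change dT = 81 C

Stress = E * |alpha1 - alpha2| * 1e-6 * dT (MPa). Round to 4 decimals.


delta_alpha = |27 - 35| = 8 x 10^-6/C
Stress = 3611 * 8e-6 * 81
= 2.3399 MPa

2.3399


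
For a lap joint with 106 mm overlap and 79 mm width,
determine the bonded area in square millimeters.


Area = 106 * 79 = 8374 mm^2

8374


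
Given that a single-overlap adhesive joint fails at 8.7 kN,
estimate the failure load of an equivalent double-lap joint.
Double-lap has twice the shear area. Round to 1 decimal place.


Double-lap factor = 2
Expected load = 8.7 * 2 = 17.4 kN

17.4


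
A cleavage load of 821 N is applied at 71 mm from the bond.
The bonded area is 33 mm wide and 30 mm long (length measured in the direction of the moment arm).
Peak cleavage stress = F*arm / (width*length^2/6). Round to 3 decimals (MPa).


Moment = 821 * 71 = 58291 N*mm
Section modulus = 33 * 900 / 6 = 29700 / 6 mm^3
Stress = 58291 / (29700 / 6) = 349746 / 29700
= 11.776 MPa

11.776


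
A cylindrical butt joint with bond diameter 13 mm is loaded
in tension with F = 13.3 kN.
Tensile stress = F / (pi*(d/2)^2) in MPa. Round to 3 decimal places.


Area = pi * (13/2)^2 = 132.7323 mm^2
Stress = 13.3*1000 / 132.7323
= 100.202 MPa

100.202


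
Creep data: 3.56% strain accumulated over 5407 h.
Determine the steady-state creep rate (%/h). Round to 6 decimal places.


Rate = 3.56 / 5407 = 0.000658 %/h

0.000658


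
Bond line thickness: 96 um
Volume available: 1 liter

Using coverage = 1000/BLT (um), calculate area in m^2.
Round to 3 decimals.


1 L = 1e6 mm^3, thickness = 96 um = 0.096 mm
Area = 1e6 / 0.096 mm^2 = (1e6 / 0.096) / 1e6 m^2 = 1000 / 96 m^2
= 10.417 m^2

10.417


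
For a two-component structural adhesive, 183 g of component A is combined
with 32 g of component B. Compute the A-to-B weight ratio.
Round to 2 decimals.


Weight ratio A:B = 183 / 32
= 5.72

5.72


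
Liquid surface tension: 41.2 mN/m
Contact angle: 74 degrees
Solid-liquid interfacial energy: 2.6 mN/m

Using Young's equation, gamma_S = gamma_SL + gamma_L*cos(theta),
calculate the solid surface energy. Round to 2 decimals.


gamma_S = 2.6 + 41.2 * cos(74)
= 13.96 mN/m

13.96


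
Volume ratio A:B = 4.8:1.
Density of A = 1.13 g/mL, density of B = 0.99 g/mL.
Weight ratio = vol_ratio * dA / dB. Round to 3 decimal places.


Wt ratio = 4.8 * 1.13 / 0.99
= 5.479

5.479


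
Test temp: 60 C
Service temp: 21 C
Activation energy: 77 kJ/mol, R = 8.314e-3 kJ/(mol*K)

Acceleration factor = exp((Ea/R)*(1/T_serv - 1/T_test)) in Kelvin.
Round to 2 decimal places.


AF = exp((77/0.008314)*(1/294.15 - 1/333.15))
= 39.88

39.88


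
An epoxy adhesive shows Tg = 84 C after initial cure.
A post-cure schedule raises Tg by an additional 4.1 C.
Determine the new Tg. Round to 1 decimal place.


New Tg = 84 + 4.1
= 88.1 C

88.1


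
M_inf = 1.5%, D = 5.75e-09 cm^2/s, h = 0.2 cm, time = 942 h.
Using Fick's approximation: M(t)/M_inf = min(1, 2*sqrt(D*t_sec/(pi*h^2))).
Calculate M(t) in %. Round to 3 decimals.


t = 3391200 s
ratio = min(1, 2*sqrt(5.75e-09*3391200/(pi*0.0400)))
= 0.787836
M(t) = 1.5 * 0.787836 = 1.182%

1.182


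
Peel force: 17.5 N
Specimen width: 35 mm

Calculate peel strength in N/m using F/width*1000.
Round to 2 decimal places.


Peel strength = 17.5 / 35 * 1000 = 500.00 N/m

500.00


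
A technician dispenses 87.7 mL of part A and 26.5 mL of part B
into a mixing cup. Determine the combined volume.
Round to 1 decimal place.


Combined volume = 87.7 + 26.5
= 114.2 mL

114.2


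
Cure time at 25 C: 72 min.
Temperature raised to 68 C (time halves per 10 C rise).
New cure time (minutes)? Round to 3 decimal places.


Acceleration factor = 2^(43/10) = 19.6983
New time = 72 / 19.6983 = 3.655 min

3.655


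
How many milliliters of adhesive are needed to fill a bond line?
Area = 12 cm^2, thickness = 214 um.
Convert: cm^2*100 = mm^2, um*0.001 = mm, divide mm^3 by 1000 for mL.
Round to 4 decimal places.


= (12 * 100) * (214 * 0.001) / 1000
= 0.2568 mL

0.2568


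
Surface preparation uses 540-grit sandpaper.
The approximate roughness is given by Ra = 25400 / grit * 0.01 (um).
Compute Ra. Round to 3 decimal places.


Ra = 25400 / 540 * 0.01
= 254 / 540
= 0.470 um

0.470


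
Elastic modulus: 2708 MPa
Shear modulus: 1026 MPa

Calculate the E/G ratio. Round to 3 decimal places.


E / G = 2708 / 1026 = 2.639

2.639


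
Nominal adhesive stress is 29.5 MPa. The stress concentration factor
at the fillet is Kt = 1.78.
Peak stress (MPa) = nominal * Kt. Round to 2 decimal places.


Peak = 29.5 * 1.78 = 52.51 MPa

52.51


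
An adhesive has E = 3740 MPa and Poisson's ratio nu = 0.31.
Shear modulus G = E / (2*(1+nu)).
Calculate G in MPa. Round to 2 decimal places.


G = 3740 / (2*(1+0.31))
= 3740 / 2.62
= 1427.48 MPa

1427.48


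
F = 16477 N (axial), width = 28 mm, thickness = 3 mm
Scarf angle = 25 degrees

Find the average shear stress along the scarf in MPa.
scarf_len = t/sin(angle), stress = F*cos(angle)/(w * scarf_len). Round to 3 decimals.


scarf_len = 3/sin(25 deg) = 7.0986
cos(25 deg) = 0.906308
stress = 16477*0.906308/(28*7.0986) = 75.132 MPa

75.132


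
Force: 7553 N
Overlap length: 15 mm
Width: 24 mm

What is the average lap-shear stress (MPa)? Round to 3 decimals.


Average shear stress = F / (overlap * width)
= 7553 / (15 * 24)
= 20.981 MPa

20.981


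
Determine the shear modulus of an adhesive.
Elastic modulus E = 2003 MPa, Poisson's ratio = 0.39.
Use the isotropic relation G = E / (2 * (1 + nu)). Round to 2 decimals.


G = 2003 / (2*(1+0.39)) = 2003 / 2.78
= 720.50 MPa

720.50


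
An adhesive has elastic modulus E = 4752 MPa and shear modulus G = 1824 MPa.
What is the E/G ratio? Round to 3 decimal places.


E/G = 4752 / 1824 = 2.605

2.605


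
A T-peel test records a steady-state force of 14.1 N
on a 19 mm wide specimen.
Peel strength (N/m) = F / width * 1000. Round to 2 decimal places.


Peel strength = 14.1 / 19 * 1000
= 742.11 N/m

742.11


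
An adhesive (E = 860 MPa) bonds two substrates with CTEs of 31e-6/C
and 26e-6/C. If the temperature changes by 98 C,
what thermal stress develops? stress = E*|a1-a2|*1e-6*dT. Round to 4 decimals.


Stress = 860 * |31 - 26| * 1e-6 * 98
= 0.4214 MPa

0.4214


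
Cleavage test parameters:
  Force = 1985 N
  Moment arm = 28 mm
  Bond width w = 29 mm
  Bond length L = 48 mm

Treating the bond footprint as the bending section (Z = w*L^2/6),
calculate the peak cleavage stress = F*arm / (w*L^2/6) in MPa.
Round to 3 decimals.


M = 1985 * 28 = 55580 N*mm
Z = 29 * 48^2 / 6 = 66816 / 6 mm^3
sigma = M / Z = 6 * 55580 / 66816 = 333480 / 66816
= 4.991 MPa

4.991


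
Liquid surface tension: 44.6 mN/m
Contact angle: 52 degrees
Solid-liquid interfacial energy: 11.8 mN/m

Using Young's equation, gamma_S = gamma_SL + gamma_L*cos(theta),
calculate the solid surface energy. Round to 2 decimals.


gamma_S = 11.8 + 44.6 * cos(52)
= 39.26 mN/m

39.26


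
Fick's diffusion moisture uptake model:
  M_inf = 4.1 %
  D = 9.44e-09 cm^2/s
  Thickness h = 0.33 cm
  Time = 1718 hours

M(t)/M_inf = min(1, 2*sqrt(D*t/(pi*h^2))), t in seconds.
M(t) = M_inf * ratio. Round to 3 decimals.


t_sec = 1718 * 3600 = 6184800
ratio = 2*sqrt(9.44e-09*6184800/(pi*0.33^2))
= min(1, 0.826209)
= 0.826209
M(t) = 4.1 * 0.826209 = 3.387 %

3.387


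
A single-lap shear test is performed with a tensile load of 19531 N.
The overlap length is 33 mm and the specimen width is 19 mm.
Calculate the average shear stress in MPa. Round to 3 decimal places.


Shear stress = F / (overlap * width)
= 19531 / (33 * 19)
= 19531 / 627
= 31.150 MPa

31.150


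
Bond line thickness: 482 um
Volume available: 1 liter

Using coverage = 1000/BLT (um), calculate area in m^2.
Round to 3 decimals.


1 L = 1e6 mm^3, thickness = 482 um = 0.482 mm
Area = 1e6 / 0.482 mm^2 = (1e6 / 0.482) / 1e6 m^2 = 1000 / 482 m^2
= 2.075 m^2

2.075


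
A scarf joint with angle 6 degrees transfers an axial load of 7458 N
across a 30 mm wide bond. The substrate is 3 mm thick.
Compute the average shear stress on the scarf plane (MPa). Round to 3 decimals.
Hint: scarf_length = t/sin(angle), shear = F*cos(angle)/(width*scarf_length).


scarf_length = 3 / sin(6 deg) = 28.7003 mm
cos(6 deg) = 0.994522
shear stress = 7458 * 0.994522 / (30 * 28.7003)
= 8.614 MPa

8.614


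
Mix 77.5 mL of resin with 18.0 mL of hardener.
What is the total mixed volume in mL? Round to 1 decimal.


Total = 77.5 + 18.0 = 95.5 mL

95.5


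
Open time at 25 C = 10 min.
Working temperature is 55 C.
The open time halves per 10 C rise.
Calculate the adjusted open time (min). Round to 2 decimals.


factor = 2^((55 - 25) / 10) = 8.0000
ot = 10 / 8.0000 = 1.25 min

1.25


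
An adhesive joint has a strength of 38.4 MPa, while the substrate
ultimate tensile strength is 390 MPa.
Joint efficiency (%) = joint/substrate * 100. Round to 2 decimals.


Efficiency = 38.4 / 390 * 100
= 9.85%

9.85


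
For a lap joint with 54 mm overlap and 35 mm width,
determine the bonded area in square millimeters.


Area = 54 * 35 = 1890 mm^2

1890


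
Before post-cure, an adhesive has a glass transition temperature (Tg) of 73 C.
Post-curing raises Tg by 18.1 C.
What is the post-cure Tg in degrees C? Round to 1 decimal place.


Tg_post = Tg_base + delta_Tg
= 73 + 18.1
= 91.1 C

91.1


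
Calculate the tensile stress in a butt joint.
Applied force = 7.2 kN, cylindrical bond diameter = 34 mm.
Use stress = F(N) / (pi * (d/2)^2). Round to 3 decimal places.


A = pi * 17.0^2 = 907.9203 mm^2
sigma = 7200.0 / 907.9203 = 7.930 MPa

7.930


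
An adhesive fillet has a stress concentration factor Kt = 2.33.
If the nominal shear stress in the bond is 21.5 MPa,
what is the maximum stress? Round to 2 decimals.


Max stress = 21.5 * 2.33 = 50.10 MPa

50.10


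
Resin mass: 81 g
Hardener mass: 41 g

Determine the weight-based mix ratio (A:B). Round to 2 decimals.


Ratio = 81 / 41 = 1.98

1.98


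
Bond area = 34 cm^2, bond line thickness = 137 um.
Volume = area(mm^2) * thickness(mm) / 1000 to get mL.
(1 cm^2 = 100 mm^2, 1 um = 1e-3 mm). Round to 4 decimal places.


area_mm2 = 34 * 100 = 3400
blt_mm = 137 * 1e-3 = 0.137
vol_mm3 = 3400 * 0.137 = 465.8
vol_mL = 465.8 / 1000 = 0.4658 mL

0.4658


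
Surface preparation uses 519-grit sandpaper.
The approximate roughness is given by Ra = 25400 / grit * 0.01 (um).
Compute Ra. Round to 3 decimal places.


Ra = 25400 / 519 * 0.01
= 254 / 519
= 0.489 um

0.489


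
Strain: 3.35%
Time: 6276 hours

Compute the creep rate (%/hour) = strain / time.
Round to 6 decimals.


Creep rate = 3.35 / 6276
= 0.000534 %/h

0.000534


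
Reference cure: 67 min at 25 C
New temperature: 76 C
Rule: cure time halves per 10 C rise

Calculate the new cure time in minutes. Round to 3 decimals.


factor = 2^((76-25)/10) = 34.2968
t_new = 67 / 34.2968 = 1.954 min

1.954


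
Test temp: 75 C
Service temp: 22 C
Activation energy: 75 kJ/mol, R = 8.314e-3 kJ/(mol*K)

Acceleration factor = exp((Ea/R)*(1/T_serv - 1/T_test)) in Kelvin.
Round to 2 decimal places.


AF = exp((75/0.008314)*(1/295.15 - 1/348.15))
= 104.88

104.88


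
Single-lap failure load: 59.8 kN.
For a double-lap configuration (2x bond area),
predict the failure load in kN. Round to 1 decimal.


Failure load = 59.8 * 2 = 119.6 kN

119.6


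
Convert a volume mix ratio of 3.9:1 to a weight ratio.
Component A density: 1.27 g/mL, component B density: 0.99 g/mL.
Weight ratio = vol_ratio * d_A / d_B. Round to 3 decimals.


= 3.9 * 1.27 / 0.99 = 5.003

5.003


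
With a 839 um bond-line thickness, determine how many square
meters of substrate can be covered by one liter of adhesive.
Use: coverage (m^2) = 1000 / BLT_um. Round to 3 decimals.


Coverage = 1000 / 839 = 1.192 m^2

1.192


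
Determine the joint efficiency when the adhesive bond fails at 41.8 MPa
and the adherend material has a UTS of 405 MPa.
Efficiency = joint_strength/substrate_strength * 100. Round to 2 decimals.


Joint efficiency = 41.8 / 405 * 100
= 10.32%

10.32


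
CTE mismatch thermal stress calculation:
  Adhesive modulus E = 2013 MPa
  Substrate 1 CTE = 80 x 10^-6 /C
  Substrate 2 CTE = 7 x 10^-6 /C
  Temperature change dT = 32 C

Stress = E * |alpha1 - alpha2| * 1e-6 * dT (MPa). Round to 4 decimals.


delta_alpha = |80 - 7| = 73 x 10^-6/C
Stress = 2013 * 73e-6 * 32
= 4.7024 MPa

4.7024


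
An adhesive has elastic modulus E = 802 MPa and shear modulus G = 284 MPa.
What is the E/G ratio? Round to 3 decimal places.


E/G = 802 / 284 = 2.824

2.824


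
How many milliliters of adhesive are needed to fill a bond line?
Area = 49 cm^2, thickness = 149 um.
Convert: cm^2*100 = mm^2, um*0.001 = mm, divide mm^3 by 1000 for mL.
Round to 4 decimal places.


= (49 * 100) * (149 * 0.001) / 1000
= 0.7301 mL

0.7301


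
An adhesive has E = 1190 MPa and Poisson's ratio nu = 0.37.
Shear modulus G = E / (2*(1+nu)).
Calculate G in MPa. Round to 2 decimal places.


G = 1190 / (2*(1+0.37))
= 1190 / 2.74
= 434.31 MPa

434.31


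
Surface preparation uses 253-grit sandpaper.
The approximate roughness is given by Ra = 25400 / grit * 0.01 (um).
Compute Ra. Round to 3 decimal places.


Ra = 25400 / 253 * 0.01
= 254 / 253
= 1.004 um

1.004


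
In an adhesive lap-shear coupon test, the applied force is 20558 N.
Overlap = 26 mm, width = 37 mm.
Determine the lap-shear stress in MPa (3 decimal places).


stress = F / (overlap * width)
= 20558 / (26 * 37)
= 21.370 MPa

21.370


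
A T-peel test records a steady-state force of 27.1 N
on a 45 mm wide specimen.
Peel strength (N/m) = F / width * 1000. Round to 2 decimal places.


Peel strength = 27.1 / 45 * 1000
= 602.22 N/m

602.22


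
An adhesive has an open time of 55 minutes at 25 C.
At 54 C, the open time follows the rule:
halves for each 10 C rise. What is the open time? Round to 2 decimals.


Factor = 2^((54-25)/10) = 7.4643
Open time = 55 / 7.4643 = 7.37 min

7.37


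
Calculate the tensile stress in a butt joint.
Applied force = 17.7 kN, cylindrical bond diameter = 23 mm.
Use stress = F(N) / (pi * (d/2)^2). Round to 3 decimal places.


A = pi * 11.5^2 = 415.4756 mm^2
sigma = 17700.0 / 415.4756 = 42.602 MPa

42.602


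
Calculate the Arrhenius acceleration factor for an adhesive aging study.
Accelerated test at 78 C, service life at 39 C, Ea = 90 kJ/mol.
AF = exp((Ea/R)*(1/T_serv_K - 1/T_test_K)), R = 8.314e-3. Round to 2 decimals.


T_test = 351.15 K, T_serv = 312.15 K
Ea/R = 90 / 0.008314 = 10825.11
AF = exp(10825.11 * (1/312.15 - 1/351.15))
= 47.07

47.07


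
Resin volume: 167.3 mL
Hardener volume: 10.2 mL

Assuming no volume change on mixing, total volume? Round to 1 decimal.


V_total = 167.3 + 10.2 = 177.5 mL

177.5


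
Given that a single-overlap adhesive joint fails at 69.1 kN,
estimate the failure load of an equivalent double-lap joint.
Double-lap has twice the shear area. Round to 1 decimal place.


Double-lap factor = 2
Expected load = 69.1 * 2 = 138.2 kN

138.2


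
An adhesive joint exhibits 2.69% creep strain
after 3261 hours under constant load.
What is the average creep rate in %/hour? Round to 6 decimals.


Creep rate = strain / time
= 2.69 / 3261
= 0.000825 %/h

0.000825
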